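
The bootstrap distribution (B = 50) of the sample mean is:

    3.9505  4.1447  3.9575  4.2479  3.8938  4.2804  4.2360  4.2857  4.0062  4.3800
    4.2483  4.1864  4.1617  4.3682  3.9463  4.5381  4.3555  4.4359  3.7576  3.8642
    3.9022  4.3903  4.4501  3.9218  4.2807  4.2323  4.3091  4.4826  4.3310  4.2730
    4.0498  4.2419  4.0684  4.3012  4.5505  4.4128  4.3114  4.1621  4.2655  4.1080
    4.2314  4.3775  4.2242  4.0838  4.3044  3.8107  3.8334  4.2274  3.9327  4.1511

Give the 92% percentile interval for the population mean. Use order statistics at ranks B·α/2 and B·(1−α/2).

(3.8107, 4.4826)

Sorted replicates: 3.7576, 3.8107, 3.8334, 3.8642, 3.8938, 3.9022, 3.9218, 3.9327, 3.9463, 3.9505, 3.9575, 4.0062, 4.0498, 4.0684, 4.0838, 4.1080, 4.1447, 4.1511, 4.1617, 4.1621, 4.1864, 4.2242, 4.2274, 4.2314, 4.2323, 4.2360, 4.2419, 4.2479, 4.2483, 4.2655, 4.2730, 4.2804, 4.2807, 4.2857, 4.3012, 4.3044, 4.3091, 4.3114, 4.3310, 4.3555, 4.3682, 4.3775, 4.3800, 4.3903, 4.4128, 4.4359, 4.4501, 4.4826, 4.5381, 4.5505
α = 0.08; lower rank = 50 × 0.040 = 2; upper rank = 50 × 0.960 = 48.
The 2nd smallest replicate is 3.8107; the 48th is 4.4826.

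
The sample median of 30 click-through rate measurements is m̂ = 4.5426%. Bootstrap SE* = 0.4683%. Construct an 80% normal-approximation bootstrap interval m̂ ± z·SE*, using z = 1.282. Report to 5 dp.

Margin = 1.282 × 0.4683 = 0.600361
Interval: 4.5426 ± 0.600361

(3.94224, 5.14296)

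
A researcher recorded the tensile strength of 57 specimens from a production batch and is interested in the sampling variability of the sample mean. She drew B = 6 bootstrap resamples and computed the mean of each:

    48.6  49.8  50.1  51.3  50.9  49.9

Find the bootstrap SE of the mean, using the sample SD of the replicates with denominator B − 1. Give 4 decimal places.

SE* = 0.9445

Bootstrap SE is the standard deviation of the 6 replicate means.
Mean of replicates: (48.6 + 49.8 + 50.1 + 51.3 + 50.9 + 49.9) / 6 = 300.60000 / 6 = 50.10000
Sum of squared deviations: (−1.50000)² + (−0.30000)² + (+0.00000)² + (+1.20000)² + (+0.80000)² + (−0.20000)² = 4.46000
Variance = 4.46000 / 5 = 0.89200
SE* = √0.89200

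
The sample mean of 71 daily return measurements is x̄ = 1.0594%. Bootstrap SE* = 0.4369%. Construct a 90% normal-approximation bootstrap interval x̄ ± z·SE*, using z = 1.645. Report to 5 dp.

Margin = 1.645 × 0.4369 = 0.718701
Interval: 1.0594 ± 0.718701

(0.34070, 1.77810)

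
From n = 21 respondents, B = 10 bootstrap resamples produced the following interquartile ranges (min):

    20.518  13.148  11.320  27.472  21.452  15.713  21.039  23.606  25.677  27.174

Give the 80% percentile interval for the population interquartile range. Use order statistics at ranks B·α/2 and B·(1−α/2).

Sorted replicates: 11.320, 13.148, 15.713, 20.518, 21.039, 21.452, 23.606, 25.677, 27.174, 27.472
α = 0.20; lower rank = 10 × 0.100 = 1; upper rank = 10 × 0.900 = 9.
The 1st smallest replicate is 11.320; the 9th is 27.174.

(11.320, 27.174)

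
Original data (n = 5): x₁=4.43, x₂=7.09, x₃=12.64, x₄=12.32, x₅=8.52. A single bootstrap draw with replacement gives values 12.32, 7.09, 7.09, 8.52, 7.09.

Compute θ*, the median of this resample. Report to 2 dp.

θ* = 7.09

Sorted: 7.09, 7.09, 7.09, 8.52, 12.32
Median = middle value = 7.09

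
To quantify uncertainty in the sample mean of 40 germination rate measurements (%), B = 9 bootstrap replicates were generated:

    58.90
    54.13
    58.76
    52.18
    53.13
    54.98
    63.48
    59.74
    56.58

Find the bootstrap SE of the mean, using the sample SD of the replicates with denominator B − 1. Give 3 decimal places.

SE* = 3.653

Bootstrap SE is the standard deviation of the 9 replicate means.
Mean of replicates: (58.90 + 54.13 + 58.76 + 52.18 + 53.13 + 54.98 + 63.48 + 59.74 + 56.58) / 9 = 511.8800 / 9 = 56.8756
Sum of squared deviations: (+2.0244)² + (−2.7456)² + (+1.8844)² + (−4.6956)² + (−3.7456)² + (−1.8956)² + (+6.6044)² + (+2.8644)² + (−0.2956)² = 106.7692
Variance = 106.7692 / 8 = 13.3462
SE* = √13.3462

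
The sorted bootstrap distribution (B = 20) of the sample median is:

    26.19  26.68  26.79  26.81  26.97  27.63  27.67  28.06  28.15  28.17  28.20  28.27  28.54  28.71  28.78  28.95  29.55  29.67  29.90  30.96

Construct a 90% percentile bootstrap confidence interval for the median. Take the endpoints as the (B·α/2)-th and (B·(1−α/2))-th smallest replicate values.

α = 0.10; lower rank = 20 × 0.050 = 1; upper rank = 20 × 0.950 = 19.
The 1st smallest replicate is 26.19; the 19th is 29.90.

(26.19, 29.90)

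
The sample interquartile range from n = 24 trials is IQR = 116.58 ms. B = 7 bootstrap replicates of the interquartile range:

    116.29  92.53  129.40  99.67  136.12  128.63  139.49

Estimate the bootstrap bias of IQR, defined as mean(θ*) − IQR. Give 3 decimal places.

mean(θ*) = (116.29 + 92.53 + 129.40 + 99.67 + 136.12 + 128.63 + 139.49) / 7 = 120.3043
bias = 120.3043 − 116.58

bias = +3.724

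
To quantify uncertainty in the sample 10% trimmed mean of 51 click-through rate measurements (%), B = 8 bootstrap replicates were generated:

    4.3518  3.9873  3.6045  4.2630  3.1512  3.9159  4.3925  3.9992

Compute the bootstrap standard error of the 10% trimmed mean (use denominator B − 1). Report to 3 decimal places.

Bootstrap SE is the standard deviation of the 8 replicate 10% trimmed means.
Mean of replicates: (4.3518 + 3.9873 + 3.6045 + 4.2630 + 3.1512 + 3.9159 + 4.3925 + 3.9992) / 8 = 31.66540 / 8 = 3.95817
Sum of squared deviations: (+0.39363)² + (+0.02913)² + (−0.35367)² + (+0.30483)² + (−0.80697)² + (−0.04227)² + (+0.43433)² + (+0.04103)² = 1.21711
Variance = 1.21711 / 7 = 0.17387
SE* = √0.17387

SE* = 0.417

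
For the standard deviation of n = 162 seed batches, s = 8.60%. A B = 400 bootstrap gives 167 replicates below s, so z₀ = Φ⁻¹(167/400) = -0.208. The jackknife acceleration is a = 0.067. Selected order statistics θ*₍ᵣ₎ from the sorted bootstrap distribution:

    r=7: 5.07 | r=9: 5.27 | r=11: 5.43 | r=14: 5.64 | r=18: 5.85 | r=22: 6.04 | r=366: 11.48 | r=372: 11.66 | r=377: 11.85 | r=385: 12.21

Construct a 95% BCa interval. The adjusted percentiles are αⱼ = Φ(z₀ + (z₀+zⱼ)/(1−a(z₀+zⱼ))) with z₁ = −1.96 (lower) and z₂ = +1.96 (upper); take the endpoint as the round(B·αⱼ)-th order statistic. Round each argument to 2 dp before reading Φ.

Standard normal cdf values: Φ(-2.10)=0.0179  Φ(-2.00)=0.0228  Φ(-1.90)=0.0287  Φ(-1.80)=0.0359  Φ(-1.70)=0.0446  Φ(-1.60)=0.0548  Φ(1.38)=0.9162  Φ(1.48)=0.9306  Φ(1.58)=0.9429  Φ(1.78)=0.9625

(5.07, 12.21)

Lower: z₀ + z₁ = -0.208 + (-1.960) = -2.168; 1 − a(z₀+z₁) = 1 − (0.067)(-2.168) = 1.1453; argument = -0.208 + (-2.168)/1.1453 = -2.1010 → -2.10.
α₁ = Φ(-2.10) = 0.0179; rank = round(400 × 0.0179) = 7; θ*₍7₎ = 5.07.
Upper: z₀ + z₂ = 1.752; 1 − a(z₀+z₂) = 0.8826; argument = 1.7770 → 1.78; α₂ = 0.9625; rank = 385; θ*₍385₎ = 12.21.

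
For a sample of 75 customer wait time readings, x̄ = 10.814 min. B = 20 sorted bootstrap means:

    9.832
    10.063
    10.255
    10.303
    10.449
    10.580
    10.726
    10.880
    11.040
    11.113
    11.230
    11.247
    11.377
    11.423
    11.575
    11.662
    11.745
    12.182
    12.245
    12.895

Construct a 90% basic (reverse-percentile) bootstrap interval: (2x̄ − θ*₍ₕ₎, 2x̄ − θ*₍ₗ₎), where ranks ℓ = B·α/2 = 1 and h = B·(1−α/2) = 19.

(9.383, 11.796)

Percentile endpoints at ranks 1 and 19: θ*₍1₎ = 9.832, θ*₍19₎ = 12.245.
Basic interval reflects these around x̄:
  lower = 2 × 10.814 − 12.245 = 9.383
  upper = 2 × 10.814 − 9.832 = 11.796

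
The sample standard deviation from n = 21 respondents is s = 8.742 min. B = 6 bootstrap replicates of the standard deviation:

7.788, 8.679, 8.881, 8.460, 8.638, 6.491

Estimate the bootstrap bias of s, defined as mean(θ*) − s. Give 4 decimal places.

mean(θ*) = (7.788 + 8.679 + 8.881 + 8.460 + 8.638 + 6.491) / 6 = 8.15617
bias = 8.15617 − 8.742

bias = −0.5858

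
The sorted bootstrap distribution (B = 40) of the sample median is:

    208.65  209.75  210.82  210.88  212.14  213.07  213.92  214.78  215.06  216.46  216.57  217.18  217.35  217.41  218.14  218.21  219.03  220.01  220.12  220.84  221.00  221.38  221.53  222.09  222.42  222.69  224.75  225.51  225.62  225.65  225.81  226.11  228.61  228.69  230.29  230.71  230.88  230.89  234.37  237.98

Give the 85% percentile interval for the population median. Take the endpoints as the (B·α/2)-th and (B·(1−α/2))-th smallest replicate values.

α = 0.15; lower rank = 40 × 0.075 = 3; upper rank = 40 × 0.925 = 37.
The 3rd smallest replicate is 210.82; the 37th is 230.88.

(210.82, 230.88)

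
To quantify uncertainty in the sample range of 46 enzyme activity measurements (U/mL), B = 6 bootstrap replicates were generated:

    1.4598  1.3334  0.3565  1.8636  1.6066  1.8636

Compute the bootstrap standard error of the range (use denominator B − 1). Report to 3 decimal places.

SE* = 0.560

Bootstrap SE is the standard deviation of the 6 replicate ranges.
Mean of replicates: (1.4598 + 1.3334 + 0.3565 + 1.8636 + 1.6066 + 1.8636) / 6 = 8.48350 / 6 = 1.41392
Sum of squared deviations: (+0.04588)² + (−0.08052)² + (−1.05742)² + (+0.44968)² + (+0.19268)² + (+0.44968)² = 1.56828
Variance = 1.56828 / 5 = 0.31366
SE* = √0.31366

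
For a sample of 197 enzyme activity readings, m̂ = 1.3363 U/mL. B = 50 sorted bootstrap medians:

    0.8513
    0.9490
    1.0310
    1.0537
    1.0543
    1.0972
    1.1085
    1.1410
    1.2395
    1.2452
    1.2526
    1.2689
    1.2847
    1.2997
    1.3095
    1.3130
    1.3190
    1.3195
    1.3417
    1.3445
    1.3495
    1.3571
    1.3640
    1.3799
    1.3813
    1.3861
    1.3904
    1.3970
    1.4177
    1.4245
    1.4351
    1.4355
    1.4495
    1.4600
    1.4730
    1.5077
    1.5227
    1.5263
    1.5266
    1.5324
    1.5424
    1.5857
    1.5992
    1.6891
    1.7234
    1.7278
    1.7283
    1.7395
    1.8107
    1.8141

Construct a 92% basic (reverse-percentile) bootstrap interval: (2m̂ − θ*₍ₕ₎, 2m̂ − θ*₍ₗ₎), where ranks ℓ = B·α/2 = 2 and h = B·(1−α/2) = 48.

(0.9331, 1.7236)

Percentile endpoints at ranks 2 and 48: θ*₍2₎ = 0.9490, θ*₍48₎ = 1.7395.
Basic interval reflects these around m̂:
  lower = 2 × 1.3363 − 1.7395 = 0.9331
  upper = 2 × 1.3363 − 0.9490 = 1.7236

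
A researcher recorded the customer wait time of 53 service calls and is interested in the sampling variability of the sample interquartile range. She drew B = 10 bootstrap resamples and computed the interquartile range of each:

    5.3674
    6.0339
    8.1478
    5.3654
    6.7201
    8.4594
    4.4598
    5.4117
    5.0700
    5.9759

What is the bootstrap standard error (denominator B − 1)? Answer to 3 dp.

Bootstrap SE is the standard deviation of the 10 replicate interquartile ranges.
Mean of replicates: (5.3674 + 6.0339 + 8.1478 + 5.3654 + 6.7201 + 8.4594 + 4.4598 + 5.4117 + 5.0700 + 5.9759) / 10 = 61.01140 / 10 = 6.10114
Sum of squared deviations: (−0.73374)² + (−0.06724)² + (+2.04666)² + (−0.73574)² + (+0.61896)² + (+2.35826)² + (−1.64134)² + (−0.68944)² + (−1.03114)² + (−0.12524)² = 15.46579
Variance = 15.46579 / 9 = 1.71842
SE* = √1.71842

SE* = 1.311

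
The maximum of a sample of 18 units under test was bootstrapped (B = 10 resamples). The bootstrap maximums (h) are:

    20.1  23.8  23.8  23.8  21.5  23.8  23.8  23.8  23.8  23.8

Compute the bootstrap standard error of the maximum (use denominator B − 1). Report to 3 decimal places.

SE* = 1.307

Bootstrap SE is the standard deviation of the 10 replicate maximums.
Mean of replicates: (20.1 + 23.8 + 23.8 + 23.8 + 21.5 + 23.8 + 23.8 + 23.8 + 23.8 + 23.8) / 10 = 232.0000 / 10 = 23.2000
Sum of squared deviations: (−3.1000)² + (+0.6000)² + (+0.6000)² + (+0.6000)² + (−1.7000)² + (+0.6000)² + (+0.6000)² + (+0.6000)² + (+0.6000)² + (+0.6000)² = 15.3800
Variance = 15.3800 / 9 = 1.7089
SE* = √1.7089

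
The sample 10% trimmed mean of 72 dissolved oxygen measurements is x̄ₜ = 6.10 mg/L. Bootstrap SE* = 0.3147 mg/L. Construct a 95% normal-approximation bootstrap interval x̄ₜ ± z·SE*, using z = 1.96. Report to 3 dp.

Margin = 1.96 × 0.3147 = 0.6168
Interval: 6.10 ± 0.6168

(5.483, 6.717)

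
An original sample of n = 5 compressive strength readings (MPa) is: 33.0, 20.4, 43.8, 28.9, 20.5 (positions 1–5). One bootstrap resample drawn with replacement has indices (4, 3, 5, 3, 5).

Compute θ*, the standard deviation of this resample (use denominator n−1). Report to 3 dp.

Resample values: 28.9, 43.8, 20.5, 43.8, 20.5.
Mean = 31.5000; sum of squared deviations = 551.3400
s² = 551.3400 / 4 = 137.8350
s = √137.8350 = 11.740

θ* = 11.740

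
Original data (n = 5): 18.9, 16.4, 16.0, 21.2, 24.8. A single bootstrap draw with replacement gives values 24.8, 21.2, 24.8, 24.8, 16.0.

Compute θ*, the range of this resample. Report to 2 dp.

Range = 24.8 − 16.0 = 8.80

θ* = 8.80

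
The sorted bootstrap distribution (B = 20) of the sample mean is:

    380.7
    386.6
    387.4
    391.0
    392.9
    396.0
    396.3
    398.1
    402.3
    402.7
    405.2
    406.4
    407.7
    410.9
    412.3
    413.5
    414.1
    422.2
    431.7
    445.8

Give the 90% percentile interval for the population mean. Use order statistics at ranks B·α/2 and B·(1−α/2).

α = 0.10; lower rank = 20 × 0.050 = 1; upper rank = 20 × 0.950 = 19.
The 1st smallest replicate is 380.7; the 19th is 431.7.

(380.7, 431.7)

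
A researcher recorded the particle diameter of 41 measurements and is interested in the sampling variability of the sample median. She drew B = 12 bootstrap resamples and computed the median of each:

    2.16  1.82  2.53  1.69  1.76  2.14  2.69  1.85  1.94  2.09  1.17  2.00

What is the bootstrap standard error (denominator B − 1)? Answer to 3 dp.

SE* = 0.394

Bootstrap SE is the standard deviation of the 12 replicate medians.
Mean of replicates: (2.16 + 1.82 + 2.53 + 1.69 + 1.76 + 2.14 + 2.69 + 1.85 + 1.94 + 2.09 + 1.17 + 2.00) / 12 = 23.8400 / 12 = 1.9867
Sum of squared deviations: (+0.1733)² + (−0.1667)² + (+0.5433)² + (−0.2967)² + (−0.2267)² + (+0.1533)² + (+0.7033)² + (−0.1367)² + (−0.0467)² + (+0.1033)² + (−0.8167)² + (+0.0133)² = 1.7093
Variance = 1.7093 / 11 = 0.1554
SE* = √0.1554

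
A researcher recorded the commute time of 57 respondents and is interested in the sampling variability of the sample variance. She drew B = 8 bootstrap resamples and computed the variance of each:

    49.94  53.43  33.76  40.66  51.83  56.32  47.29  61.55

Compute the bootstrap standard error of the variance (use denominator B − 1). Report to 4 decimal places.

SE* = 8.8105

Bootstrap SE is the standard deviation of the 8 replicate variances.
Mean of replicates: (49.94 + 53.43 + 33.76 + 40.66 + 51.83 + 56.32 + 47.29 + 61.55) / 8 = 394.78000 / 8 = 49.34750
Sum of squared deviations: (+0.59250)² + (+4.08250)² + (−15.58750)² + (−8.68750)² + (+2.48250)² + (+6.97250)² + (−2.05750)² + (+12.20250)² = 543.37355
Variance = 543.37355 / 7 = 77.62479
SE* = √77.62479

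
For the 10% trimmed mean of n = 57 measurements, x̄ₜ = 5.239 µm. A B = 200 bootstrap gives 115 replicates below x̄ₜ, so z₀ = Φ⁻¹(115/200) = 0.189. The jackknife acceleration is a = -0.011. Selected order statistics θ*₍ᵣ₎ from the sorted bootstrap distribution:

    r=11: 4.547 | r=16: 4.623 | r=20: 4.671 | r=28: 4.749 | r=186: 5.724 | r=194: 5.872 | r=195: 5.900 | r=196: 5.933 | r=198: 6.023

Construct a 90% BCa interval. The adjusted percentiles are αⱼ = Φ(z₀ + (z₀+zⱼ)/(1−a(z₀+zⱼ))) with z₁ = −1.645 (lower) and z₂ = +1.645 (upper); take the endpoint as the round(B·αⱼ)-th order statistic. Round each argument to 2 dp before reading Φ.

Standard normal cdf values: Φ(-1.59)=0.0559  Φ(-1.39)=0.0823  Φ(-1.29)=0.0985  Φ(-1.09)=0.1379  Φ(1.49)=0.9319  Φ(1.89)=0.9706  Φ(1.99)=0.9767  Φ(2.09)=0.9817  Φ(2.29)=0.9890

Lower: z₀ + z₁ = 0.189 + (-1.645) = -1.456; 1 − a(z₀+z₁) = 1 − (-0.011)(-1.456) = 0.9840; argument = 0.189 + (-1.456)/0.9840 = -1.2907 → -1.29.
α₁ = Φ(-1.29) = 0.0985; rank = round(200 × 0.0985) = 20; θ*₍20₎ = 4.671.
Upper: z₀ + z₂ = 1.834; 1 − a(z₀+z₂) = 1.0202; argument = 1.9867 → 1.99; α₂ = 0.9767; rank = 195; θ*₍195₎ = 5.900.

(4.671, 5.900)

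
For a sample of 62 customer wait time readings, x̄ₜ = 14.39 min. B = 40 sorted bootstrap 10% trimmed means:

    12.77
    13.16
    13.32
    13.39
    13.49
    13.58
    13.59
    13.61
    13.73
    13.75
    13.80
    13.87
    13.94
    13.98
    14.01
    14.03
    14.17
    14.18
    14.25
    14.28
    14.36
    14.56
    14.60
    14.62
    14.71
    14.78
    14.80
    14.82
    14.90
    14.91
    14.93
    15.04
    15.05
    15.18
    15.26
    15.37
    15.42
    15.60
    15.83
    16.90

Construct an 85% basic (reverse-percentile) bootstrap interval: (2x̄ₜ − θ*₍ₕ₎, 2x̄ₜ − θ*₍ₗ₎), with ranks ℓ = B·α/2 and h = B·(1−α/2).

Percentile endpoints at ranks 3 and 37: θ*₍3₎ = 13.32, θ*₍37₎ = 15.42.
Basic interval reflects these around x̄ₜ:
  lower = 2 × 14.39 − 15.42 = 13.36
  upper = 2 × 14.39 − 13.32 = 15.46

(13.36, 15.46)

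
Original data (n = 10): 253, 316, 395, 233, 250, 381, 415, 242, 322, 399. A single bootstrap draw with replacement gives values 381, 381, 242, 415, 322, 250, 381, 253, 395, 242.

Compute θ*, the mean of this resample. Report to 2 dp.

Mean = (381 + 381 + 242 + 415 + 322 + 250 + 381 + 253 + 395 + 242) / 10 = 3262.0 / 10 = 326.20

θ* = 326.20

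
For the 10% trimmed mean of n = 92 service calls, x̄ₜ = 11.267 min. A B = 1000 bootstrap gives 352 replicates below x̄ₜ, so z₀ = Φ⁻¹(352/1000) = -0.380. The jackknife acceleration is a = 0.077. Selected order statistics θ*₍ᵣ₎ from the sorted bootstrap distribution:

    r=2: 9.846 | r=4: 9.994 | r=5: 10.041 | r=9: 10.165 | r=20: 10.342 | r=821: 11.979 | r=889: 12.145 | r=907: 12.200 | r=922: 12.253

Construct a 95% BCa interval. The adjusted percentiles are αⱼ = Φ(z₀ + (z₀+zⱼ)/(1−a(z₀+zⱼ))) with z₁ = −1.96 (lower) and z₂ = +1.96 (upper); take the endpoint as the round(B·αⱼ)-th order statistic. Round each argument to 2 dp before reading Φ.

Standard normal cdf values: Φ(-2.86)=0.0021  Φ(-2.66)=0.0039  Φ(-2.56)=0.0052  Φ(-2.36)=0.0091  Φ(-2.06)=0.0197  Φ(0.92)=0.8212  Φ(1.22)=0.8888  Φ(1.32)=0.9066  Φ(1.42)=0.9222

(10.165, 12.253)

Lower: z₀ + z₁ = -0.380 + (-1.960) = -2.340; 1 − a(z₀+z₁) = 1 − (0.077)(-2.340) = 1.1802; argument = -0.380 + (-2.340)/1.1802 = -2.3627 → -2.36.
α₁ = Φ(-2.36) = 0.0091; rank = round(1000 × 0.0091) = 9; θ*₍9₎ = 10.165.
Upper: z₀ + z₂ = 1.580; 1 − a(z₀+z₂) = 0.8783; argument = 1.4188 → 1.42; α₂ = 0.9222; rank = 922; θ*₍922₎ = 12.253.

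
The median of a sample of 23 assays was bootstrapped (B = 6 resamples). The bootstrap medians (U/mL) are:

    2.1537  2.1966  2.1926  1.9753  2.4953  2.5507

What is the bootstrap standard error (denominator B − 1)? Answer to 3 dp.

Bootstrap SE is the standard deviation of the 6 replicate medians.
Mean of replicates: (2.1537 + 2.1966 + 2.1926 + 1.9753 + 2.4953 + 2.5507) / 6 = 13.56420 / 6 = 2.26070
Sum of squared deviations: (−0.10700)² + (−0.06410)² + (−0.06810)² + (−0.28540)² + (+0.23460)² + (+0.29000)² = 0.24079
Variance = 0.24079 / 5 = 0.04816
SE* = √0.04816

SE* = 0.219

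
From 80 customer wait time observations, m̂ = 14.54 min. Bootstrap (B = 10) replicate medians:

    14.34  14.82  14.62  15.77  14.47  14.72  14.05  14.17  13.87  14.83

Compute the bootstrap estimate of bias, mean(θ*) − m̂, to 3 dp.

mean(θ*) = (14.34 + 14.82 + 14.62 + 15.77 + 14.47 + 14.72 + 14.05 + 14.17 + 13.87 + 14.83) / 10 = 14.5660
bias = 14.5660 − 14.54

bias = +0.026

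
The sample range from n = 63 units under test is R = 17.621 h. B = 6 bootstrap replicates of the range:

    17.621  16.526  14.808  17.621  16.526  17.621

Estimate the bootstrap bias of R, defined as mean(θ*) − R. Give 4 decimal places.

mean(θ*) = (17.621 + 16.526 + 14.808 + 17.621 + 16.526 + 17.621) / 6 = 16.78717
bias = 16.78717 − 17.621

bias = −0.8338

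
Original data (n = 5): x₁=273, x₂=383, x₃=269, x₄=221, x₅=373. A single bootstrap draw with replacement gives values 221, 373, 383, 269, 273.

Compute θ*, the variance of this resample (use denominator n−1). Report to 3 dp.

Mean = 303.8000; sum of squared deviations = 20076.8000
s² = 20076.8000 / 4 = 5019.2000

θ* = 5019.200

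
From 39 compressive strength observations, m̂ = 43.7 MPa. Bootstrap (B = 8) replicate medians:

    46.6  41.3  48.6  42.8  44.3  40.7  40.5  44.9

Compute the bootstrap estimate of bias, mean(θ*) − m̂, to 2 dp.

bias = +0.01

mean(θ*) = (46.6 + 41.3 + 48.6 + 42.8 + 44.3 + 40.7 + 40.5 + 44.9) / 8 = 43.712
bias = 43.712 − 43.7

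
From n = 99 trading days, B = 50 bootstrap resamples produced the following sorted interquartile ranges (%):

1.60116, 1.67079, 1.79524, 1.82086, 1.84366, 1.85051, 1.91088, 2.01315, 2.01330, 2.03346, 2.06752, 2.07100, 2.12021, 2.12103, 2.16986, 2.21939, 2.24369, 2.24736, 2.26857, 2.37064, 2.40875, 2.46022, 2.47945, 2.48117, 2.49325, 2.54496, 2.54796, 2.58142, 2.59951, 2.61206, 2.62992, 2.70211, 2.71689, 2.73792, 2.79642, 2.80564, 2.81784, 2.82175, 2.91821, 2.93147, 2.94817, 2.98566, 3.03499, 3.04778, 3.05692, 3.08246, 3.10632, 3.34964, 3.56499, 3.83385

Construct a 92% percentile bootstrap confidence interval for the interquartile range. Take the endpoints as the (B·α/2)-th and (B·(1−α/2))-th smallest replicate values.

(1.67079, 3.34964)

α = 0.08; lower rank = 50 × 0.040 = 2; upper rank = 50 × 0.960 = 48.
The 2nd smallest replicate is 1.67079; the 48th is 3.34964.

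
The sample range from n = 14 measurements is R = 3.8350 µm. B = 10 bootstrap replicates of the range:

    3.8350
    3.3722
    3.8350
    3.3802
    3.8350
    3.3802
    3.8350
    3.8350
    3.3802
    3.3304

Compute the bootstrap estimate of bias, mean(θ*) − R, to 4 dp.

mean(θ*) = (3.8350 + 3.3722 + 3.8350 + 3.3802 + 3.8350 + 3.3802 + 3.8350 + 3.8350 + 3.3802 + 3.3304) / 10 = 3.60182
bias = 3.60182 − 3.8350

bias = −0.2332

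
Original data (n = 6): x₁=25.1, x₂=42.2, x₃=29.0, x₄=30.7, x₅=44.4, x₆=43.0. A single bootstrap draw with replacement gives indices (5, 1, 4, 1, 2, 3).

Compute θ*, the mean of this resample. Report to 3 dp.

θ* = 32.750

Resample values: 44.4, 25.1, 30.7, 25.1, 42.2, 29.0.
Mean = (44.4 + 25.1 + 30.7 + 25.1 + 42.2 + 29.0) / 6 = 196.50 / 6 = 32.750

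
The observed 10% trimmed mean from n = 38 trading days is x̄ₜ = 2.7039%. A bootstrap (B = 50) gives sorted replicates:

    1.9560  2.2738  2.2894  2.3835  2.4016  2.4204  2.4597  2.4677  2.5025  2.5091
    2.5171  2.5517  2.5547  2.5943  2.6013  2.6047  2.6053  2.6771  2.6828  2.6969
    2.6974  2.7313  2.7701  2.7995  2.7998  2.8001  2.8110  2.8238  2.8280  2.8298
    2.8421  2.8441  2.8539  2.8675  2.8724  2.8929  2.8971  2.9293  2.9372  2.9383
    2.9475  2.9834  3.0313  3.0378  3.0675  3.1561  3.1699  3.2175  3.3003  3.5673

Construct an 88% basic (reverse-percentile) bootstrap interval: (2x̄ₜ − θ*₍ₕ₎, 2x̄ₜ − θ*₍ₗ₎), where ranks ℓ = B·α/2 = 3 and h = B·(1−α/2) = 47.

Percentile endpoints at ranks 3 and 47: θ*₍3₎ = 2.2894, θ*₍47₎ = 3.1699.
Basic interval reflects these around x̄ₜ:
  lower = 2 × 2.7039 − 3.1699 = 2.2379
  upper = 2 × 2.7039 − 2.2894 = 3.1184

(2.2379, 3.1184)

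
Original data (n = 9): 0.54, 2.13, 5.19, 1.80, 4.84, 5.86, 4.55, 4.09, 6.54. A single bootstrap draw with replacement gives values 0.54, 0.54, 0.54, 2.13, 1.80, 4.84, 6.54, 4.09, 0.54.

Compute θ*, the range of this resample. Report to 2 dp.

Range = 6.54 − 0.54 = 6.00

θ* = 6.00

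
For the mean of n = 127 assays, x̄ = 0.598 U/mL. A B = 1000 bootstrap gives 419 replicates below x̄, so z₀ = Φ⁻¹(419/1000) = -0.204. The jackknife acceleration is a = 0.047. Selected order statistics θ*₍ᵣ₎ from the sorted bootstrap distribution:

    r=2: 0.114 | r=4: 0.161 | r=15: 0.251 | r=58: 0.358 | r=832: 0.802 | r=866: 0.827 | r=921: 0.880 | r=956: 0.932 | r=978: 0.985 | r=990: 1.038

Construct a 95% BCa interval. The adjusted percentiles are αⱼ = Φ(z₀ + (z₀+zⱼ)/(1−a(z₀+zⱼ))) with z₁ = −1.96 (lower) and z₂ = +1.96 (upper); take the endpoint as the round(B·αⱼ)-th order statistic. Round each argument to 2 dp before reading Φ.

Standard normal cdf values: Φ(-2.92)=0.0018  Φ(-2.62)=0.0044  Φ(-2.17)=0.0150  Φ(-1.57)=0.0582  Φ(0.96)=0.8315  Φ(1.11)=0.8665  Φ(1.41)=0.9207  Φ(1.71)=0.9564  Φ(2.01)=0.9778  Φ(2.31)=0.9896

Lower: z₀ + z₁ = -0.204 + (-1.960) = -2.164; 1 − a(z₀+z₁) = 1 − (0.047)(-2.164) = 1.1017; argument = -0.204 + (-2.164)/1.1017 = -2.1682 → -2.17.
α₁ = Φ(-2.17) = 0.0150; rank = round(1000 × 0.0150) = 15; θ*₍15₎ = 0.251.
Upper: z₀ + z₂ = 1.756; 1 − a(z₀+z₂) = 0.9175; argument = 1.7100 → 1.71; α₂ = 0.9564; rank = 956; θ*₍956₎ = 0.932.

(0.251, 0.932)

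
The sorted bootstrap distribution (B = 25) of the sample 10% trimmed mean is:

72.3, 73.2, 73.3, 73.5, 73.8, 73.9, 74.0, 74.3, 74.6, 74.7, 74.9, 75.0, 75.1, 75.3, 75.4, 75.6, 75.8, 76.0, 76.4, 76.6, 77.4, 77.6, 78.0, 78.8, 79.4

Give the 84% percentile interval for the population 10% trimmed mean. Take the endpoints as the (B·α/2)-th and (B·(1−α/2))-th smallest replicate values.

(73.2, 78.0)

α = 0.16; lower rank = 25 × 0.080 = 2; upper rank = 25 × 0.920 = 23.
The 2nd smallest replicate is 73.2; the 23rd is 78.0.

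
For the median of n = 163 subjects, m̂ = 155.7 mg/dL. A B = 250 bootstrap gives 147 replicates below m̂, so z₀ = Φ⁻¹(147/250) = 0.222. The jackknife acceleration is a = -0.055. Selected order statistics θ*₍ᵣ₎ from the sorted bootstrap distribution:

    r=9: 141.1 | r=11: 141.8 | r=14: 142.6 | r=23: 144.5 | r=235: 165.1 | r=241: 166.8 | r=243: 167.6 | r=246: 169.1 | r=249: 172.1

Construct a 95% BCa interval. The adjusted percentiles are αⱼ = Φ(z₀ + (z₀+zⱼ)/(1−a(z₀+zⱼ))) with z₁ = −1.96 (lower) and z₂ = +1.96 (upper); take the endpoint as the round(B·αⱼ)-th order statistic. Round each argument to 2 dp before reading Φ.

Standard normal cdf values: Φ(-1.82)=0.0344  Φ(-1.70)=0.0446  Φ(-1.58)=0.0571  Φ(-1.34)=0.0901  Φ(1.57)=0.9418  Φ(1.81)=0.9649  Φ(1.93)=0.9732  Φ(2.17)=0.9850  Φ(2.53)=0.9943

(141.8, 169.1)

Lower: z₀ + z₁ = 0.222 + (-1.960) = -1.738; 1 − a(z₀+z₁) = 1 − (-0.055)(-1.738) = 0.9044; argument = 0.222 + (-1.738)/0.9044 = -1.6997 → -1.70.
α₁ = Φ(-1.70) = 0.0446; rank = round(250 × 0.0446) = 11; θ*₍11₎ = 141.8.
Upper: z₀ + z₂ = 2.182; 1 − a(z₀+z₂) = 1.1200; argument = 2.1702 → 2.17; α₂ = 0.9850; rank = 246; θ*₍246₎ = 169.1.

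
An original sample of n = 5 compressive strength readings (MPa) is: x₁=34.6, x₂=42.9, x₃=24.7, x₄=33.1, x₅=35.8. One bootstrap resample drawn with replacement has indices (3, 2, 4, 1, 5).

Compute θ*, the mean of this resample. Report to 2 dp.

Resample values: 24.7, 42.9, 33.1, 34.6, 35.8.
Mean = (24.7 + 42.9 + 33.1 + 34.6 + 35.8) / 5 = 171.10 / 5 = 34.22

θ* = 34.22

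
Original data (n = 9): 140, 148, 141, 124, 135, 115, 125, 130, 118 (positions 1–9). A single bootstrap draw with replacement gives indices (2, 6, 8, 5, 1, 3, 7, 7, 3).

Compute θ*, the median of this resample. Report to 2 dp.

θ* = 135.00

Resample values: 148, 115, 130, 135, 140, 141, 125, 125, 141.
Sorted: 115, 125, 125, 130, 135, 140, 141, 141, 148
Median = middle value = 135.00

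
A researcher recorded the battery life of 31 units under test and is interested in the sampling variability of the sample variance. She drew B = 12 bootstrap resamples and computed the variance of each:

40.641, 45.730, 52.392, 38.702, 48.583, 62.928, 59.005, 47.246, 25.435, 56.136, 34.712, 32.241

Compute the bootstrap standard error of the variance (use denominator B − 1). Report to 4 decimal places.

SE* = 11.3760

Bootstrap SE is the standard deviation of the 12 replicate variances.
Mean of replicates: (40.641 + 45.730 + 52.392 + 38.702 + 48.583 + 62.928 + 59.005 + 47.246 + 25.435 + 56.136 + 34.712 + 32.241) / 12 = 543.75100 / 12 = 45.31258
Sum of squared deviations: (−4.67158)² + (+0.41742)² + (+7.07942)² + (−6.61058)² + (+3.27042)² + (+17.61542)² + (+13.69242)² + (+1.93342)² + (−19.87758)² + (+10.82342)² + (−10.60058)² + (−13.07158)² = 1423.53811
Variance = 1423.53811 / 11 = 129.41256
SE* = √129.41256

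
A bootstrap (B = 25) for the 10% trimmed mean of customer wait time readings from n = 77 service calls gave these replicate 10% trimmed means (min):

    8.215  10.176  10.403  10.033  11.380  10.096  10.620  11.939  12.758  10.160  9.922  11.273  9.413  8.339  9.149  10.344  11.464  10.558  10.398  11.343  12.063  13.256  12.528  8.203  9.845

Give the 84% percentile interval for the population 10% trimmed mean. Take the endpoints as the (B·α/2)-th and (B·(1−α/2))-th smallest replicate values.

(8.215, 12.528)

Sorted replicates: 8.203, 8.215, 8.339, 9.149, 9.413, 9.845, 9.922, 10.033, 10.096, 10.160, 10.176, 10.344, 10.398, 10.403, 10.558, 10.620, 11.273, 11.343, 11.380, 11.464, 11.939, 12.063, 12.528, 12.758, 13.256
α = 0.16; lower rank = 25 × 0.080 = 2; upper rank = 25 × 0.920 = 23.
The 2nd smallest replicate is 8.215; the 23rd is 12.528.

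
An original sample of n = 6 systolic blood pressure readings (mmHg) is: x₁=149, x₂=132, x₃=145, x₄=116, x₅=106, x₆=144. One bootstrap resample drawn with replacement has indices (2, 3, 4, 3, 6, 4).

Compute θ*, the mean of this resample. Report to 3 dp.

θ* = 133.000

Resample values: 132, 145, 116, 145, 144, 116.
Mean = (132 + 145 + 116 + 145 + 144 + 116) / 6 = 798.0 / 6 = 133.000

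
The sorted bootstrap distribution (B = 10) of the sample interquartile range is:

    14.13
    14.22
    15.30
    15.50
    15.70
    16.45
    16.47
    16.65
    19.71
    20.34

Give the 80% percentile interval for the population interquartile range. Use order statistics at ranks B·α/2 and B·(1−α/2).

α = 0.20; lower rank = 10 × 0.100 = 1; upper rank = 10 × 0.900 = 9.
The 1st smallest replicate is 14.13; the 9th is 19.71.

(14.13, 19.71)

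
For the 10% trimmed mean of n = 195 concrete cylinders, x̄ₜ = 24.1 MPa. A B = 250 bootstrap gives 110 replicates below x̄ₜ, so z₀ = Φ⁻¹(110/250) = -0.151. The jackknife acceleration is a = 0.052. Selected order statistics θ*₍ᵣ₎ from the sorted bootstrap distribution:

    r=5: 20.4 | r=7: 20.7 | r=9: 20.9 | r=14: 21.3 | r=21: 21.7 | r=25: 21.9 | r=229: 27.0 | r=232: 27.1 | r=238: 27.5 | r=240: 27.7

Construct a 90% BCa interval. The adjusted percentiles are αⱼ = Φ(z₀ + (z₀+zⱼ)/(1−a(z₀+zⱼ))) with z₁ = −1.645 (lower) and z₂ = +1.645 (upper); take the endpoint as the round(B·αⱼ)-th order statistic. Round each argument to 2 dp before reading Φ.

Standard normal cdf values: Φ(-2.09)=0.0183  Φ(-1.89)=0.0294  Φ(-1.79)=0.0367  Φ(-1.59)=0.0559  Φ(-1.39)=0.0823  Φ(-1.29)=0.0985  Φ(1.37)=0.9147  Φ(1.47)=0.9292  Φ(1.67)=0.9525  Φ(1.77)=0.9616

Lower: z₀ + z₁ = -0.151 + (-1.645) = -1.796; 1 − a(z₀+z₁) = 1 − (0.052)(-1.796) = 1.0934; argument = -0.151 + (-1.796)/1.0934 = -1.7936 → -1.79.
α₁ = Φ(-1.79) = 0.0367; rank = round(250 × 0.0367) = 9; θ*₍9₎ = 20.9.
Upper: z₀ + z₂ = 1.494; 1 − a(z₀+z₂) = 0.9223; argument = 1.4688 → 1.47; α₂ = 0.9292; rank = 232; θ*₍232₎ = 27.1.

(20.9, 27.1)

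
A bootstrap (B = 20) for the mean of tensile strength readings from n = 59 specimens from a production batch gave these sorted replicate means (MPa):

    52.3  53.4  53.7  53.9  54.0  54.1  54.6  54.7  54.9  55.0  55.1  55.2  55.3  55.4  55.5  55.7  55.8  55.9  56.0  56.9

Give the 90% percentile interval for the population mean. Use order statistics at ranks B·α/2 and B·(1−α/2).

α = 0.10; lower rank = 20 × 0.050 = 1; upper rank = 20 × 0.950 = 19.
The 1st smallest replicate is 52.3; the 19th is 56.0.

(52.3, 56.0)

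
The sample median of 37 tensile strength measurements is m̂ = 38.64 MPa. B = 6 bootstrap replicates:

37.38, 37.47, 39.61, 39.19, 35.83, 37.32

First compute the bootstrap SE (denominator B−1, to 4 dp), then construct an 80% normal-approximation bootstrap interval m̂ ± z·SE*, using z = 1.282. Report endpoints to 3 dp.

Mean of replicates = 37.8000; sum of squared deviations = 9.6048; SE* = √(9.6048/5) = 1.3860
Margin = 1.282 × 1.3860 = 1.7769
Interval: 38.64 ± 1.7769

(36.863, 40.417)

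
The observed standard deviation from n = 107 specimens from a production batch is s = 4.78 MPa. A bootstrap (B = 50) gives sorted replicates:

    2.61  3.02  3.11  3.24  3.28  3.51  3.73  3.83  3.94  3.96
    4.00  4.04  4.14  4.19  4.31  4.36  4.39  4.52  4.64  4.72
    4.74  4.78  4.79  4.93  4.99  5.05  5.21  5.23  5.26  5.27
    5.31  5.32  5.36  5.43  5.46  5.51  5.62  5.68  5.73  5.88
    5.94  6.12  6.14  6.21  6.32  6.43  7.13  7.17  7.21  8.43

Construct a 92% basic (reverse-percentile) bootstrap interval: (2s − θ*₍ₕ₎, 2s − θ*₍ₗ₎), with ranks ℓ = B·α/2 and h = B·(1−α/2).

Percentile endpoints at ranks 2 and 48: θ*₍2₎ = 3.02, θ*₍48₎ = 7.17.
Basic interval reflects these around s:
  lower = 2 × 4.78 − 7.17 = 2.39
  upper = 2 × 4.78 − 3.02 = 6.54

(2.39, 6.54)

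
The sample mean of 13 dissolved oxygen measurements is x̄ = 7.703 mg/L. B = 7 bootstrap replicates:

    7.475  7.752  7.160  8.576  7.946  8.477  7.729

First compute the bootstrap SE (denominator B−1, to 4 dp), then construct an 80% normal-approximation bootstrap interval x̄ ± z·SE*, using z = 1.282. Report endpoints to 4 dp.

(7.0479, 8.3581)

Mean of replicates = 7.8736; sum of squared deviations = 1.5665; SE* = √(1.5665/6) = 0.5110
Margin = 1.282 × 0.5110 = 0.65510
Interval: 7.703 ± 0.65510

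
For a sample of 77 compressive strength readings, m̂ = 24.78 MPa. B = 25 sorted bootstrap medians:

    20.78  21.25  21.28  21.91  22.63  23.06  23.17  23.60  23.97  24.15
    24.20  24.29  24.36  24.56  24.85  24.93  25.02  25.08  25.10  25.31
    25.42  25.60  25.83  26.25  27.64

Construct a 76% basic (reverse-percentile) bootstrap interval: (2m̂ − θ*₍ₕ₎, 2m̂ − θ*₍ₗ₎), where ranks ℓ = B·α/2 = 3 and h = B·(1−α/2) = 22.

Percentile endpoints at ranks 3 and 22: θ*₍3₎ = 21.28, θ*₍22₎ = 25.60.
Basic interval reflects these around m̂:
  lower = 2 × 24.78 − 25.60 = 23.96
  upper = 2 × 24.78 − 21.28 = 28.28

(23.96, 28.28)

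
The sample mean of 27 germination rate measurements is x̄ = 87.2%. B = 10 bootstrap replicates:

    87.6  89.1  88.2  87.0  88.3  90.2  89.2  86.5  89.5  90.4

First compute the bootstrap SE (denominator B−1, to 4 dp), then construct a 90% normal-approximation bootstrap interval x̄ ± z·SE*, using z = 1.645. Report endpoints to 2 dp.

Mean of replicates = 88.6000; sum of squared deviations = 15.4400; SE* = √(15.4400/9) = 1.3098
Margin = 1.645 × 1.3098 = 2.155
Interval: 87.2 ± 2.155

(85.05, 89.35)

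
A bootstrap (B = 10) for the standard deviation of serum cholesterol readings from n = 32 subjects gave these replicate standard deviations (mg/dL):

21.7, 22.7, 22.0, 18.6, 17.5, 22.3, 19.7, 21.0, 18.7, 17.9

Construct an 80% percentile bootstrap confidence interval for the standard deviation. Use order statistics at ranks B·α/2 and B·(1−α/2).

Sorted replicates: 17.5, 17.9, 18.6, 18.7, 19.7, 21.0, 21.7, 22.0, 22.3, 22.7
α = 0.20; lower rank = 10 × 0.100 = 1; upper rank = 10 × 0.900 = 9.
The 1st smallest replicate is 17.5; the 9th is 22.3.

(17.5, 22.3)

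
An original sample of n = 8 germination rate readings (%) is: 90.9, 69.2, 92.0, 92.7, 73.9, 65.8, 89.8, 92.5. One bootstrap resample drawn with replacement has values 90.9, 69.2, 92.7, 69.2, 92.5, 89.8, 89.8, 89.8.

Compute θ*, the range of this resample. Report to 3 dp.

θ* = 23.500

Range = 92.7 − 69.2 = 23.500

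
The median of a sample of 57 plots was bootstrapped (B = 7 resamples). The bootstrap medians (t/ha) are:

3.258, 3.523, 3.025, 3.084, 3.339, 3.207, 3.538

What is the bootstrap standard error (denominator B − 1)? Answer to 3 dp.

Bootstrap SE is the standard deviation of the 7 replicate medians.
Mean of replicates: (3.258 + 3.523 + 3.025 + 3.084 + 3.339 + 3.207 + 3.538) / 7 = 22.9740 / 7 = 3.2820
Sum of squared deviations: (−0.0240)² + (+0.2410)² + (−0.2570)² + (−0.1980)² + (+0.0570)² + (−0.0750)² + (+0.2560)² = 0.2383
Variance = 0.2383 / 6 = 0.0397
SE* = √0.0397

SE* = 0.199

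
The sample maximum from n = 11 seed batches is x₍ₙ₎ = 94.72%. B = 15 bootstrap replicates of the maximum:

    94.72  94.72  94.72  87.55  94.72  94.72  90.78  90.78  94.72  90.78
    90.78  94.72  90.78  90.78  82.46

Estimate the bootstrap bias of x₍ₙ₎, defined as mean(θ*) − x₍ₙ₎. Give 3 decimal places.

mean(θ*) = (94.72 + 94.72 + 94.72 + 87.55 + 94.72 + 94.72 + 90.78 + 90.78 + 94.72 + 90.78 + 90.78 + 94.72 + 90.78 + 90.78 + 82.46) / 15 = 91.8487
bias = 91.8487 − 94.72

bias = −2.871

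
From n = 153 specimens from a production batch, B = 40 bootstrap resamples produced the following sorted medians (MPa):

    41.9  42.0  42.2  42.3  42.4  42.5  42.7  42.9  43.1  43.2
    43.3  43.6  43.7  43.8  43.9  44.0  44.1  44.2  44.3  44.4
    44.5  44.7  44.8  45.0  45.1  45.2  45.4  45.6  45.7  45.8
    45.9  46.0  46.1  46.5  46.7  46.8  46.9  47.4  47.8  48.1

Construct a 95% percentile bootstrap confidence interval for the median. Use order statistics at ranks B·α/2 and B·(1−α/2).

(41.9, 47.8)

α = 0.05; lower rank = 40 × 0.025 = 1; upper rank = 40 × 0.975 = 39.
The 1st smallest replicate is 41.9; the 39th is 47.8.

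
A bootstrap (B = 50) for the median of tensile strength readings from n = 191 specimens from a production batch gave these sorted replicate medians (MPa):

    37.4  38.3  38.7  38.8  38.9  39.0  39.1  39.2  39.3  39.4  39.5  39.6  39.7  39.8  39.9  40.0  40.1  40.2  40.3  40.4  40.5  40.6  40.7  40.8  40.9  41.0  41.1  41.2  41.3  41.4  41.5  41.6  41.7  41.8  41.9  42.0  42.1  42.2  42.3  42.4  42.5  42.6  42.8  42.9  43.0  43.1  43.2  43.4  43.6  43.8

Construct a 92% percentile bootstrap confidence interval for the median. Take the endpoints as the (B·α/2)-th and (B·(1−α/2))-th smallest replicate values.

(38.3, 43.4)

α = 0.08; lower rank = 50 × 0.040 = 2; upper rank = 50 × 0.960 = 48.
The 2nd smallest replicate is 38.3; the 48th is 43.4.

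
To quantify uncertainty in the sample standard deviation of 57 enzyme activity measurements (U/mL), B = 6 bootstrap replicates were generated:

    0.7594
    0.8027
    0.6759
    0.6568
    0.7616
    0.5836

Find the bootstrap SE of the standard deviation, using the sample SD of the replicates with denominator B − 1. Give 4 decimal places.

Bootstrap SE is the standard deviation of the 6 replicate standard deviations.
Mean of replicates: (0.7594 + 0.8027 + 0.6759 + 0.6568 + 0.7616 + 0.5836) / 6 = 4.24000 / 6 = 0.70667
Sum of squared deviations: (+0.05273)² + (+0.09603)² + (−0.03077)² + (−0.04987)² + (+0.05493)² + (−0.12307)² = 0.03360
Variance = 0.03360 / 5 = 0.00672
SE* = √0.00672

SE* = 0.0820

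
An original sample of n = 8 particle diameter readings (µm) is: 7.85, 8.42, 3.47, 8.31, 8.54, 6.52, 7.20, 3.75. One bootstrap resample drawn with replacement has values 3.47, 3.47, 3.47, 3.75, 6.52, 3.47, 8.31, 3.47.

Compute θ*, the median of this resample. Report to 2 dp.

Sorted: 3.47, 3.47, 3.47, 3.47, 3.47, 3.75, 6.52, 8.31
Median = average of the two middle values = 3.47

θ* = 3.47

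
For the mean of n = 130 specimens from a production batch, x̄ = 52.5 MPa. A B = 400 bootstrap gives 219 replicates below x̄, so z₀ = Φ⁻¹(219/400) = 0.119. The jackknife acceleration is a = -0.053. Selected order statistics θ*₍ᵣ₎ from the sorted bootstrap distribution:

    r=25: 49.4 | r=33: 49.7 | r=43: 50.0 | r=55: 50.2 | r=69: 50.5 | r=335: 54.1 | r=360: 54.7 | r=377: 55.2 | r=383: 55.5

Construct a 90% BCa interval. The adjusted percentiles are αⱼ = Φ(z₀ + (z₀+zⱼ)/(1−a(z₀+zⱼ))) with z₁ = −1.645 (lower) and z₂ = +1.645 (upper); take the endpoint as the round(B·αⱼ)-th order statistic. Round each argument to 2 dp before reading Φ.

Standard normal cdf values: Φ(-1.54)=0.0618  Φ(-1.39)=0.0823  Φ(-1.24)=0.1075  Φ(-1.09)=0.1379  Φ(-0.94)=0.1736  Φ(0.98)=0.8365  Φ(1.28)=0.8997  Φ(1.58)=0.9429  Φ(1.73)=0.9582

(49.4, 55.5)

Lower: z₀ + z₁ = 0.119 + (-1.645) = -1.526; 1 − a(z₀+z₁) = 1 − (-0.053)(-1.526) = 0.9191; argument = 0.119 + (-1.526)/0.9191 = -1.5413 → -1.54.
α₁ = Φ(-1.54) = 0.0618; rank = round(400 × 0.0618) = 25; θ*₍25₎ = 49.4.
Upper: z₀ + z₂ = 1.764; 1 − a(z₀+z₂) = 1.0935; argument = 1.7322 → 1.73; α₂ = 0.9582; rank = 383; θ*₍383₎ = 55.5.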